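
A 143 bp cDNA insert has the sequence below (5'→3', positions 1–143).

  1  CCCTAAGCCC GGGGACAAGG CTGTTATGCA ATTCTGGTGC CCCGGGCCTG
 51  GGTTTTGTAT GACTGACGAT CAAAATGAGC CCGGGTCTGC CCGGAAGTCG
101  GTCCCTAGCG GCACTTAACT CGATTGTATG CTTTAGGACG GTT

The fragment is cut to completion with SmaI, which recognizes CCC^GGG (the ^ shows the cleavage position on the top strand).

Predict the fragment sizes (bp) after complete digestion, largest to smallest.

61, 39, 33, 10 bp

SmaI sites (CCCGGG) start at positions 8, 41, 80.
SmaI cuts after base 3 of each site, so after positions 10, 43, 82.
Linear molecule, 3 cuts → 4 fragments:
  1–10 → 10 bp
  11–43 → 33 bp
  44–82 → 39 bp
  83–143 → 61 bp
Sorted largest to smallest: 61, 39, 33, 10 bp.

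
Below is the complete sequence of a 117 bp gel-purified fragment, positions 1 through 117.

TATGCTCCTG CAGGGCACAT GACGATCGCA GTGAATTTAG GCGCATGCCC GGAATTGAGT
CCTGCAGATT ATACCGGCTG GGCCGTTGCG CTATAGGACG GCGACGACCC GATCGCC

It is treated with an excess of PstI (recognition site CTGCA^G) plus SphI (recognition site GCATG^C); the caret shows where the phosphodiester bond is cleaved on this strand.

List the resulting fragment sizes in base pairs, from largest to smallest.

PstI sites (CTGCAG) start at positions 8, 62.
PstI cuts after base 5 of each site (before the last base), so after positions 12, 66.
The SphI site (GCATGC) starts at position 43.
SphI cuts after base 5 of each site (before the last base), so after position 47.
Combined cut positions: 12, 47, 66.
Linear molecule, 3 cuts → 4 fragments:
  1–12 → 12 bp
  13–47 → 35 bp
  48–66 → 19 bp
  67–117 → 51 bp
Sorted largest to smallest: 51, 35, 19, 12 bp.

51, 35, 19, 12 bp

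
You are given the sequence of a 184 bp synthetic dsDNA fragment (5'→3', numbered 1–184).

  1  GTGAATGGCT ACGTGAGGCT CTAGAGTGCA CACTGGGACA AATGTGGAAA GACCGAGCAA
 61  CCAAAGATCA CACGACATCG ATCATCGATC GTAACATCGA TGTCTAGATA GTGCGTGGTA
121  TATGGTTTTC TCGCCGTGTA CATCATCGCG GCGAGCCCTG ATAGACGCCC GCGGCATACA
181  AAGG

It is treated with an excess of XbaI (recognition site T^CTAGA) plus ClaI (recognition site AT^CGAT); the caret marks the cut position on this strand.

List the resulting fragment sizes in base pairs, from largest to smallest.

XbaI sites (TCTAGA) start at positions 20, 103.
XbaI cuts after the first base of each site, so after positions 20, 103.
ClaI sites (ATCGAT) start at positions 77, 84, 96.
ClaI cuts after base 2 of each site, so after positions 78, 85, 97.
Combined cut positions: 20, 78, 85, 97, 103.
Linear molecule, 5 cuts → 6 fragments:
  1–20 → 20 bp
  21–78 → 58 bp
  79–85 → 7 bp
  86–97 → 12 bp
  98–103 → 6 bp
  104–184 → 81 bp
Sorted largest to smallest: 81, 58, 20, 12, 7, 6 bp.

81, 58, 20, 12, 7, 6 bp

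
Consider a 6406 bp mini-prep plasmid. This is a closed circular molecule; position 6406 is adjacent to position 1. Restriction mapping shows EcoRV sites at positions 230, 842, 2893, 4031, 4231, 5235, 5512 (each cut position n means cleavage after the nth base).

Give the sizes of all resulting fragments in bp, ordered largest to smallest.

2051, 1138, 1124, 1004, 612, 277, 200 bp

Circular molecule, 7 cuts → 7 fragments:
  842 − 230 = 612 bp
  2893 − 842 = 2051 bp
  4031 − 2893 = 1138 bp
  4231 − 4031 = 200 bp
  5235 − 4231 = 1004 bp
  5512 − 5235 = 277 bp
  wrap: 6406 − 5512 + 230 = 1124 bp
Sorted largest to smallest: 2051, 1138, 1124, 1004, 612, 277, 200 bp.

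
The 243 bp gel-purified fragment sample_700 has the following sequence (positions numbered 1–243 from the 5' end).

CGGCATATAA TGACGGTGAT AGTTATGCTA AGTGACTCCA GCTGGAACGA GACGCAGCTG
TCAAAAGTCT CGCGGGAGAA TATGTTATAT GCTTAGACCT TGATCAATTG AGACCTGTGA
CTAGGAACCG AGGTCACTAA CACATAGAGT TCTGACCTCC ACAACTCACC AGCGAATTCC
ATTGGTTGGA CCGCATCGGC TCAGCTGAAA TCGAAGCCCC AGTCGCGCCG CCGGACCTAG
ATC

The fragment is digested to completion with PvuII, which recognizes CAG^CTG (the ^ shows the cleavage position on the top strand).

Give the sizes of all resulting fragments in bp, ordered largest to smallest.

PvuII sites (CAGCTG) start at positions 39, 55, 202.
PvuII cuts after base 3 of each site, so after positions 41, 57, 204.
Linear molecule, 3 cuts → 4 fragments:
  1–41 → 41 bp
  42–57 → 16 bp
  58–204 → 147 bp
  205–243 → 39 bp
Sorted largest to smallest: 147, 41, 39, 16 bp.

147, 41, 39, 16 bp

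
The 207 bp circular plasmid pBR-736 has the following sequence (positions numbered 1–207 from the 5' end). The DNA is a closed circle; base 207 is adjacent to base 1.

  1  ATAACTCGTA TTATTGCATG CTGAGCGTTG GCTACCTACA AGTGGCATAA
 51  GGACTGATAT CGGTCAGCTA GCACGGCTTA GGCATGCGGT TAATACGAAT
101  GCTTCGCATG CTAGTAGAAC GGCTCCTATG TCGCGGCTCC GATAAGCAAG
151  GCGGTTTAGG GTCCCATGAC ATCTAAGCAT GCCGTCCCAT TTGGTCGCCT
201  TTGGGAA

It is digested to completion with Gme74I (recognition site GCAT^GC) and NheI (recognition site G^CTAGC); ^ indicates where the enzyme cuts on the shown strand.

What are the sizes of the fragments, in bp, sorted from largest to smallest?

71, 48, 46, 24, 18 bp

Gme74I sites (GCATGC) start at positions 16, 82, 106, 177.
Gme74I cuts after base 4 of each site, so after positions 19, 85, 109, 180.
The NheI site (GCTAGC) starts at position 67.
NheI cuts after the first base of each site, so after position 67.
Combined cut positions: 19, 67, 85, 109, 180.
Circular molecule, 5 cuts → 5 fragments:
  20–67 → 48 bp
  68–85 → 18 bp
  86–109 → 24 bp
  110–180 → 71 bp
  181–207 then 1–19 → 27 + 19 = 46 bp
Sorted largest to smallest: 71, 48, 46, 24, 18 bp.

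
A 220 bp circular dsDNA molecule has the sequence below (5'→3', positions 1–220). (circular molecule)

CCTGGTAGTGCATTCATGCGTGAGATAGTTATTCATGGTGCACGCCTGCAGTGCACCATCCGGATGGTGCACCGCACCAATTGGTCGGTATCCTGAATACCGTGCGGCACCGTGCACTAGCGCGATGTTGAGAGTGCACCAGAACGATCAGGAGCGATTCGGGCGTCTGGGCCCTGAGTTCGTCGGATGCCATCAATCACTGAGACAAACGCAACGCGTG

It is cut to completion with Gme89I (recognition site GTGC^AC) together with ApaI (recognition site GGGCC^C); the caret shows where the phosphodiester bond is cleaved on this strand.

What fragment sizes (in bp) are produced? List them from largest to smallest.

Gme89I sites (GTGCAC) start at positions 38, 51, 67, 112, 134.
Gme89I cuts after base 4 of each site, so after positions 41, 54, 70, 115, 137.
The ApaI site (GGGCCC) starts at position 169.
ApaI cuts after base 5 of each site (before the last base), so after position 173.
Combined cut positions: 41, 54, 70, 115, 137, 173.
Circular molecule, 6 cuts → 6 fragments:
  42–54 → 13 bp
  55–70 → 16 bp
  71–115 → 45 bp
  116–137 → 22 bp
  138–173 → 36 bp
  174–220 then 1–41 → 47 + 41 = 88 bp
Sorted largest to smallest: 88, 45, 36, 22, 16, 13 bp.

88, 45, 36, 22, 16, 13 bp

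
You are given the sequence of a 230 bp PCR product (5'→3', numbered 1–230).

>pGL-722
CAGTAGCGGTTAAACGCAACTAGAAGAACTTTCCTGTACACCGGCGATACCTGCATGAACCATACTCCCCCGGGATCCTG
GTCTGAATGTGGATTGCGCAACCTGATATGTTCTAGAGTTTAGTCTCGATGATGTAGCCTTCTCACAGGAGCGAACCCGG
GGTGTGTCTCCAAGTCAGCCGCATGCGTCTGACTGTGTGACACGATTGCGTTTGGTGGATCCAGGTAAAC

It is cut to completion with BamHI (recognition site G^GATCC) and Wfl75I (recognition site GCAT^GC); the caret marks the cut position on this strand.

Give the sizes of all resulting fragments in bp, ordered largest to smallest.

111, 73, 33, 13 bp

BamHI sites (GGATCC) start at positions 73, 217.
BamHI cuts after the first base of each site, so after positions 73, 217.
The Wfl75I site (GCATGC) starts at position 181.
Wfl75I cuts after base 4 of each site, so after position 184.
Combined cut positions: 73, 184, 217.
Linear molecule, 3 cuts → 4 fragments:
  1–73 → 73 bp
  74–184 → 111 bp
  185–217 → 33 bp
  218–230 → 13 bp
Sorted largest to smallest: 111, 73, 33, 13 bp.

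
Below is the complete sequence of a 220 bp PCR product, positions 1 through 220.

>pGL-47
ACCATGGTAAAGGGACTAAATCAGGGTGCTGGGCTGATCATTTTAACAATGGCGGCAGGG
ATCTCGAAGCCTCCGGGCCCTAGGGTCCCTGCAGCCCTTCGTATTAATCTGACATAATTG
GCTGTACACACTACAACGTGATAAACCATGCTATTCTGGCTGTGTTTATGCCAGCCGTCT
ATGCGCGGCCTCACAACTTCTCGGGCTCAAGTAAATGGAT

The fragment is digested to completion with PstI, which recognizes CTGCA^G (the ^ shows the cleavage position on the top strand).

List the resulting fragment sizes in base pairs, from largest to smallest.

127, 93 bp

The PstI site (CTGCAG) starts at position 89.
PstI cuts after base 5 of each site (before the last base), so after position 93.
Linear molecule, 1 cut → 2 fragments:
  1–93 → 93 bp
  94–220 → 127 bp
Sorted largest to smallest: 127, 93 bp.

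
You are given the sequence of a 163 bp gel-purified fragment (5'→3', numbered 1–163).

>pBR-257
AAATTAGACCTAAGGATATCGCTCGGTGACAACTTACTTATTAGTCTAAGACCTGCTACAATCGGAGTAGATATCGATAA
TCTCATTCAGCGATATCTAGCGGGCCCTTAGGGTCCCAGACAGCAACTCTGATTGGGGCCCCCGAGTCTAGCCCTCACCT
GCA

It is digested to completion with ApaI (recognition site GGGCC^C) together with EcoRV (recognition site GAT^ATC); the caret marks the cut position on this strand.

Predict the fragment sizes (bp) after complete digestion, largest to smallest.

55, 34, 23, 22, 17, 12 bp

ApaI sites (GGGCCC) start at positions 102, 136.
ApaI cuts after base 5 of each site (before the last base), so after positions 106, 140.
EcoRV sites (GATATC) start at positions 15, 70, 92.
EcoRV cuts after base 3 of each site, so after positions 17, 72, 94.
Combined cut positions: 17, 72, 94, 106, 140.
Linear molecule, 5 cuts → 6 fragments:
  1–17 → 17 bp
  18–72 → 55 bp
  73–94 → 22 bp
  95–106 → 12 bp
  107–140 → 34 bp
  141–163 → 23 bp
Sorted largest to smallest: 55, 34, 23, 22, 17, 12 bp.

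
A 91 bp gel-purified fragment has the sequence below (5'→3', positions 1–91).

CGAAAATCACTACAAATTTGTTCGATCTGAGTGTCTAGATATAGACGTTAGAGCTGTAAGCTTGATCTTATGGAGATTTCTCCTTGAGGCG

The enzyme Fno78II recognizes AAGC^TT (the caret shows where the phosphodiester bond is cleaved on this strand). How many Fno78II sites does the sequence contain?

AAGCTT occurs starting at position 58.
Fno78II cuts at 1 site.

1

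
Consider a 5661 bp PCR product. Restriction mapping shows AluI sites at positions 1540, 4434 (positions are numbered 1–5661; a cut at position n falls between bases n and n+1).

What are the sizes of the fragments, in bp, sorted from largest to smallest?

Linear molecule, 2 cuts → 3 fragments:
  1540 − 0 = 1540 bp
  4434 − 1540 = 2894 bp
  5661 − 4434 = 1227 bp
Sorted largest to smallest: 2894, 1540, 1227 bp.

2894, 1540, 1227 bp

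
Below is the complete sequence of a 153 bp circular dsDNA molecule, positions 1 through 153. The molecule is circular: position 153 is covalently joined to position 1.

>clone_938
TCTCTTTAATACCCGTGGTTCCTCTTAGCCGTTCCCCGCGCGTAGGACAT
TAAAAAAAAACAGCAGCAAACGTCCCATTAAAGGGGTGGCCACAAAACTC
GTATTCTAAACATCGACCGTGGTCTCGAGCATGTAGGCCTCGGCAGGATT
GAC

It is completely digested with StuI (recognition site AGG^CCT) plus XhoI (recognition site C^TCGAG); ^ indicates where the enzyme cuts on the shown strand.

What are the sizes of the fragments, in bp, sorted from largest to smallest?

The StuI site (AGGCCT) starts at position 135.
StuI cuts after base 3 of each site, so after position 137.
The XhoI site (CTCGAG) starts at position 124.
XhoI cuts after the first base of each site, so after position 124.
Combined cut positions: 124, 137.
Circular molecule, 2 cuts → 2 fragments:
  125–137 → 13 bp
  138–153 then 1–124 → 16 + 124 = 140 bp
Sorted largest to smallest: 140, 13 bp.

140, 13 bp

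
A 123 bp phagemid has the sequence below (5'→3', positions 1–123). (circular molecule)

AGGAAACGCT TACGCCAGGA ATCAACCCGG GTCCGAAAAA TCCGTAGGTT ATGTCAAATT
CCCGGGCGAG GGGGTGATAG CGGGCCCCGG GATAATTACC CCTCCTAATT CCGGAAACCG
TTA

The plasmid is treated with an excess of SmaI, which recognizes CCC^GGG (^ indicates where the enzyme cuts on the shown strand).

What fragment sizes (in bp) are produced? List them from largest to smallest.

SmaI sites (CCCGGG) start at positions 26, 61, 86.
SmaI cuts after base 3 of each site, so after positions 28, 63, 88.
Circular molecule, 3 cuts → 3 fragments:
  29–63 → 35 bp
  64–88 → 25 bp
  89–123 then 1–28 → 35 + 28 = 63 bp
Sorted largest to smallest: 63, 35, 25 bp.

63, 35, 25 bp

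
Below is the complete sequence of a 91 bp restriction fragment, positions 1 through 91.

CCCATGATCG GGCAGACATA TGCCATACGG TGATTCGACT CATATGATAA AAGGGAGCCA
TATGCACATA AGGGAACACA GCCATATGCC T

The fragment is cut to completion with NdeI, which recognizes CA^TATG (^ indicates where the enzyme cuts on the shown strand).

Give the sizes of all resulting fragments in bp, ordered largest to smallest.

24, 24, 18, 18, 7 bp

NdeI sites (CATATG) start at positions 17, 41, 59, 83.
NdeI cuts after base 2 of each site, so after positions 18, 42, 60, 84.
Linear molecule, 4 cuts → 5 fragments:
  1–18 → 18 bp
  19–42 → 24 bp
  43–60 → 18 bp
  61–84 → 24 bp
  85–91 → 7 bp
Sorted largest to smallest: 24, 24, 18, 18, 7 bp.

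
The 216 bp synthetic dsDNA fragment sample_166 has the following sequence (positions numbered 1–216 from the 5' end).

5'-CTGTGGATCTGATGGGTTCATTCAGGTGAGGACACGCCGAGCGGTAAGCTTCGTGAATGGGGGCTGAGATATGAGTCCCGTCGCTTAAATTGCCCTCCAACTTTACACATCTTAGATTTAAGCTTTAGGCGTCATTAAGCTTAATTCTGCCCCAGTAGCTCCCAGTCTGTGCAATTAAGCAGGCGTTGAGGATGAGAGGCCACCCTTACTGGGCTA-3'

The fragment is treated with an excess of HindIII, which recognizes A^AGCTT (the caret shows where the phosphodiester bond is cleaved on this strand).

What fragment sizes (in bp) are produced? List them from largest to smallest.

79, 74, 46, 17 bp

HindIII sites (AAGCTT) start at positions 46, 120, 137.
HindIII cuts after the first base of each site, so after positions 46, 120, 137.
Linear molecule, 3 cuts → 4 fragments:
  1–46 → 46 bp
  47–120 → 74 bp
  121–137 → 17 bp
  138–216 → 79 bp
Sorted largest to smallest: 79, 74, 46, 17 bp.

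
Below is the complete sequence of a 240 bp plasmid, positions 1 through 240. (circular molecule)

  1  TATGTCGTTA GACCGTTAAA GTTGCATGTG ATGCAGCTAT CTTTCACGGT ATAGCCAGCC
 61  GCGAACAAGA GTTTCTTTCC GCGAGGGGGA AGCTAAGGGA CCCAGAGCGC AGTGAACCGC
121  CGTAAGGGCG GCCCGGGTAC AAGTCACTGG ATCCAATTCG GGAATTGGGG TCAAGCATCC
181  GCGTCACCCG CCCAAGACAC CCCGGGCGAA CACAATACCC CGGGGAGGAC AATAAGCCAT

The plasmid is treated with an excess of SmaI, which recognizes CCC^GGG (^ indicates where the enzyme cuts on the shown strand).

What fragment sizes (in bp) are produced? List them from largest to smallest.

153, 69, 18 bp

SmaI sites (CCCGGG) start at positions 132, 201, 219.
SmaI cuts after base 3 of each site, so after positions 134, 203, 221.
Circular molecule, 3 cuts → 3 fragments:
  135–203 → 69 bp
  204–221 → 18 bp
  222–240 then 1–134 → 19 + 134 = 153 bp
Sorted largest to smallest: 153, 69, 18 bp.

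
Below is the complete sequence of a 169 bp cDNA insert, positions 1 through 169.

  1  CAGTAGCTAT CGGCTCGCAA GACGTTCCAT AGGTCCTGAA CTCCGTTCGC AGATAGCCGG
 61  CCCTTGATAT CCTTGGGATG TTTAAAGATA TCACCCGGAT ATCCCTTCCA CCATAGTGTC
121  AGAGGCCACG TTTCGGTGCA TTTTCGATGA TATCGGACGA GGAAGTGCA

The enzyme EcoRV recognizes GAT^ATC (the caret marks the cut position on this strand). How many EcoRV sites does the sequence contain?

4

GATATC occurs starting at positions 66, 87, 98, 149.
EcoRV cuts at 4 sites.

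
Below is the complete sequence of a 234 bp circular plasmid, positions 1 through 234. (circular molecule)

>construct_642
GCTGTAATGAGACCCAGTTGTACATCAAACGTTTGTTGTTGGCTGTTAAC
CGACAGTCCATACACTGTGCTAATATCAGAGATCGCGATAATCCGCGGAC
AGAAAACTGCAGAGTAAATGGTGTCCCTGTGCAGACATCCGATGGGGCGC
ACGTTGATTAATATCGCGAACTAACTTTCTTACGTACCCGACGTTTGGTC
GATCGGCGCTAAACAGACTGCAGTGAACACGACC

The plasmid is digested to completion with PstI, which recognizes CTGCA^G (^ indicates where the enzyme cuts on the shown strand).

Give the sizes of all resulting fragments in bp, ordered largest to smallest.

123, 111 bp

PstI sites (CTGCAG) start at positions 107, 218.
PstI cuts after base 5 of each site (before the last base), so after positions 111, 222.
Circular molecule, 2 cuts → 2 fragments:
  112–222 → 111 bp
  223–234 then 1–111 → 12 + 111 = 123 bp
Sorted largest to smallest: 123, 111 bp.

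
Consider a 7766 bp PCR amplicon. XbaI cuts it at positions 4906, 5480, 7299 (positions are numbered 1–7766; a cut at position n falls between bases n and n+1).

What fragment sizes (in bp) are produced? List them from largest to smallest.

Linear molecule, 3 cuts → 4 fragments:
  4906 − 0 = 4906 bp
  5480 − 4906 = 574 bp
  7299 − 5480 = 1819 bp
  7766 − 7299 = 467 bp
Sorted largest to smallest: 4906, 1819, 574, 467 bp.

4906, 1819, 574, 467 bp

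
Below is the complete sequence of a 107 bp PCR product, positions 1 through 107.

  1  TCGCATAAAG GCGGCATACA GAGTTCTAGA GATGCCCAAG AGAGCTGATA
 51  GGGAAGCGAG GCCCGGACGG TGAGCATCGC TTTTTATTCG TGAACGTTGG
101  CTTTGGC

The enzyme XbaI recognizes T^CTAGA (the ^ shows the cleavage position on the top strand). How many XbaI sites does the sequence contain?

1

TCTAGA occurs starting at position 25.
XbaI cuts at 1 site.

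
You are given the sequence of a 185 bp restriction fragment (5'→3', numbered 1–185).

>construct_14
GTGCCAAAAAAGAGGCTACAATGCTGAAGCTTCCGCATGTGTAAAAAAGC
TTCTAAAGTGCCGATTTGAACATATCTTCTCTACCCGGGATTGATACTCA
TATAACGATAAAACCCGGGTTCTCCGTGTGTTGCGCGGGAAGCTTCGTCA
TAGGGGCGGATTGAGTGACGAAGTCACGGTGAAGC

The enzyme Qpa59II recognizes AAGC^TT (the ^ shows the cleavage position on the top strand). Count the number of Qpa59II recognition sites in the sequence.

AAGCTT occurs starting at positions 27, 47, 140.
Qpa59II cuts at 3 sites.

3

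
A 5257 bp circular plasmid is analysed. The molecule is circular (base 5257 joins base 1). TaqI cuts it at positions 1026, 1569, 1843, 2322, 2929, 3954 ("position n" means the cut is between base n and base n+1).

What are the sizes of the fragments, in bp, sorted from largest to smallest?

2329, 1025, 607, 543, 479, 274 bp

Circular molecule, 6 cuts → 6 fragments:
  1569 − 1026 = 543 bp
  1843 − 1569 = 274 bp
  2322 − 1843 = 479 bp
  2929 − 2322 = 607 bp
  3954 − 2929 = 1025 bp
  wrap: 5257 − 3954 + 1026 = 2329 bp
Sorted largest to smallest: 2329, 1025, 607, 543, 479, 274 bp.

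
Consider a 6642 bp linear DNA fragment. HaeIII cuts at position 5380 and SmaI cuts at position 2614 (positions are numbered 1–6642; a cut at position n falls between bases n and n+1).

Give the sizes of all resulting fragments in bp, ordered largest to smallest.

Combined cut positions (sorted): 2614, 5380.
Linear molecule, 2 cuts → 3 fragments:
  2614 − 0 = 2614 bp
  5380 − 2614 = 2766 bp
  6642 − 5380 = 1262 bp
Sorted largest to smallest: 2766, 2614, 1262 bp.

2766, 2614, 1262 bp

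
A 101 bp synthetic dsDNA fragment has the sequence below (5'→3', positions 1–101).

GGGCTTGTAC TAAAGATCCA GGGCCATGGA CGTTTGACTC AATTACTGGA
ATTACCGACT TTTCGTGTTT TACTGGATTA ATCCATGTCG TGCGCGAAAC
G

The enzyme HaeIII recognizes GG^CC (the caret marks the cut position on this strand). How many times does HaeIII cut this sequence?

1

GGCC occurs starting at position 22.
HaeIII cuts at 1 site.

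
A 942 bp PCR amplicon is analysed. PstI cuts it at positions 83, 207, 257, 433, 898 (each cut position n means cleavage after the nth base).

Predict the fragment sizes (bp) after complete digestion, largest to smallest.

465, 176, 124, 83, 50, 44 bp

Linear molecule, 5 cuts → 6 fragments:
  83 − 0 = 83 bp
  207 − 83 = 124 bp
  257 − 207 = 50 bp
  433 − 257 = 176 bp
  898 − 433 = 465 bp
  942 − 898 = 44 bp
Sorted largest to smallest: 465, 176, 124, 83, 50, 44 bp.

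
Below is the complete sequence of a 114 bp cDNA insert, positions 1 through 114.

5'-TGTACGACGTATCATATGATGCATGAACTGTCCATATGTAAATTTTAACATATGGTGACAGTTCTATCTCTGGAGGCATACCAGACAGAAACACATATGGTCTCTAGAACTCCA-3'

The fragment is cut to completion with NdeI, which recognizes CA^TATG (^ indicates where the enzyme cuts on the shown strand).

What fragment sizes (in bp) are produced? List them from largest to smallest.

45, 20, 19, 16, 14 bp

NdeI sites (CATATG) start at positions 13, 33, 49, 94.
NdeI cuts after base 2 of each site, so after positions 14, 34, 50, 95.
Linear molecule, 4 cuts → 5 fragments:
  1–14 → 14 bp
  15–34 → 20 bp
  35–50 → 16 bp
  51–95 → 45 bp
  96–114 → 19 bp
Sorted largest to smallest: 45, 20, 19, 16, 14 bp.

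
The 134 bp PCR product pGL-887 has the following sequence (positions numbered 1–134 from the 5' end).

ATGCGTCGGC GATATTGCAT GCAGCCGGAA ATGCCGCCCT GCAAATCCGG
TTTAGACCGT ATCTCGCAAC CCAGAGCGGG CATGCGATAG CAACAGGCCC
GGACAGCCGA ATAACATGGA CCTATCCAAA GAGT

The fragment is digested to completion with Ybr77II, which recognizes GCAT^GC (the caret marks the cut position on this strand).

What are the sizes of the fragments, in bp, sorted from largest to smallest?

63, 51, 20 bp

Ybr77II sites (GCATGC) start at positions 17, 80.
Ybr77II cuts after base 4 of each site, so after positions 20, 83.
Linear molecule, 2 cuts → 3 fragments:
  1–20 → 20 bp
  21–83 → 63 bp
  84–134 → 51 bp
Sorted largest to smallest: 63, 51, 20 bp.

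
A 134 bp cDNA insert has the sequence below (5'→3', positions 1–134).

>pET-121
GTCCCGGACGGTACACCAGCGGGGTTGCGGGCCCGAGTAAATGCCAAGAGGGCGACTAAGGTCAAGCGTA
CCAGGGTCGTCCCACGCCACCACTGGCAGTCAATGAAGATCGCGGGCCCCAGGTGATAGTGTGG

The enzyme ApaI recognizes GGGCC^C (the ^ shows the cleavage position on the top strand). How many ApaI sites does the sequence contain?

GGGCCC occurs starting at positions 29, 114.
ApaI cuts at 2 sites.

2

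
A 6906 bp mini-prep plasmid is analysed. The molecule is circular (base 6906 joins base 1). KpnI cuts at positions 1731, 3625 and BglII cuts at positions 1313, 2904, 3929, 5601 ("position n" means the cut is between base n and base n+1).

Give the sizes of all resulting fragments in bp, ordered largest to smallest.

2618, 1672, 1173, 721, 418, 304 bp

Combined cut positions (sorted): 1313, 1731, 2904, 3625, 3929, 5601.
Circular molecule, 6 cuts → 6 fragments:
  1731 − 1313 = 418 bp
  2904 − 1731 = 1173 bp
  3625 − 2904 = 721 bp
  3929 − 3625 = 304 bp
  5601 − 3929 = 1672 bp
  wrap: 6906 − 5601 + 1313 = 2618 bp
Sorted largest to smallest: 2618, 1672, 1173, 721, 418, 304 bp.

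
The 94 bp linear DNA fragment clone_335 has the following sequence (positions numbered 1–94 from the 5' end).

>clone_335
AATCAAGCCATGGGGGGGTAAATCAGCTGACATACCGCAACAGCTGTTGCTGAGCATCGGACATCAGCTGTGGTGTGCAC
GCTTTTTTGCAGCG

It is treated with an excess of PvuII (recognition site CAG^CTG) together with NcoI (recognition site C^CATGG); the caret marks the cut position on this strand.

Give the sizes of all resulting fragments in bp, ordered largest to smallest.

27, 24, 18, 17, 8 bp

PvuII sites (CAGCTG) start at positions 24, 41, 65.
PvuII cuts after base 3 of each site, so after positions 26, 43, 67.
The NcoI site (CCATGG) starts at position 8.
NcoI cuts after the first base of each site, so after position 8.
Combined cut positions: 8, 26, 43, 67.
Linear molecule, 4 cuts → 5 fragments:
  1–8 → 8 bp
  9–26 → 18 bp
  27–43 → 17 bp
  44–67 → 24 bp
  68–94 → 27 bp
Sorted largest to smallest: 27, 24, 18, 17, 8 bp.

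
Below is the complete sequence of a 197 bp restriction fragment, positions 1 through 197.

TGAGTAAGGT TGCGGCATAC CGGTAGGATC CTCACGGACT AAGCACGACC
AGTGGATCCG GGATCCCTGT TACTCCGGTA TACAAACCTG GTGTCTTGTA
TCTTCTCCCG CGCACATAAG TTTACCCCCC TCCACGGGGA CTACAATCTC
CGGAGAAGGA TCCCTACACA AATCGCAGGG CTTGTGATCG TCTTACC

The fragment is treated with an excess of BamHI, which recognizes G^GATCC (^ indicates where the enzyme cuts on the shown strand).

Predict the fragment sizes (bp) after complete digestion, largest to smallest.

BamHI sites (GGATCC) start at positions 26, 54, 61, 158.
BamHI cuts after the first base of each site, so after positions 26, 54, 61, 158.
Linear molecule, 4 cuts → 5 fragments:
  1–26 → 26 bp
  27–54 → 28 bp
  55–61 → 7 bp
  62–158 → 97 bp
  159–197 → 39 bp
Sorted largest to smallest: 97, 39, 28, 26, 7 bp.

97, 39, 28, 26, 7 bp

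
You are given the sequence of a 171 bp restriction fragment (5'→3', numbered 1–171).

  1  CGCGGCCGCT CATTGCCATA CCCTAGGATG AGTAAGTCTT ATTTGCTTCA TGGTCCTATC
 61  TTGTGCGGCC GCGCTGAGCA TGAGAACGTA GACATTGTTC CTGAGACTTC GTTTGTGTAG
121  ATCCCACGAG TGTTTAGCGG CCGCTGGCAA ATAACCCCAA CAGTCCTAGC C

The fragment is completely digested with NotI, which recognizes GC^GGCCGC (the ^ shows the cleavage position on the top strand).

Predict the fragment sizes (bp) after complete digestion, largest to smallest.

NotI sites (GCGGCCGC) start at positions 2, 65, 137.
NotI cuts after base 2 of each site, so after positions 3, 66, 138.
Linear molecule, 3 cuts → 4 fragments:
  1–3 → 3 bp
  4–66 → 63 bp
  67–138 → 72 bp
  139–171 → 33 bp
Sorted largest to smallest: 72, 63, 33, 3 bp.

72, 63, 33, 3 bp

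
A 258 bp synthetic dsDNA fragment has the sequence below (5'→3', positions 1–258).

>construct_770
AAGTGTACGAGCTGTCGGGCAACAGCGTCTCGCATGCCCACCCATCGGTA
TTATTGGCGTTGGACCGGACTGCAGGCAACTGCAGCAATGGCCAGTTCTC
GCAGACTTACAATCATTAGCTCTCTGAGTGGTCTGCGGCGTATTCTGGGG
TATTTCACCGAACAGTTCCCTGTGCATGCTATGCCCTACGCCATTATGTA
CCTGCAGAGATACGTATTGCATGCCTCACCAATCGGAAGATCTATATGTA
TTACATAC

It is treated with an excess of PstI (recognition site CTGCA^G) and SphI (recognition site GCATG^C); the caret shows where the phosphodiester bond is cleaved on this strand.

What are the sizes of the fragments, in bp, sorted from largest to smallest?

PstI sites (CTGCAG) start at positions 70, 80, 202.
PstI cuts after base 5 of each site (before the last base), so after positions 74, 84, 206.
SphI sites (GCATGC) start at positions 32, 174, 219.
SphI cuts after base 5 of each site (before the last base), so after positions 36, 178, 223.
Combined cut positions: 36, 74, 84, 178, 206, 223.
Linear molecule, 6 cuts → 7 fragments:
  1–36 → 36 bp
  37–74 → 38 bp
  75–84 → 10 bp
  85–178 → 94 bp
  179–206 → 28 bp
  207–223 → 17 bp
  224–258 → 35 bp
Sorted largest to smallest: 94, 38, 36, 35, 28, 17, 10 bp.

94, 38, 36, 35, 28, 17, 10 bp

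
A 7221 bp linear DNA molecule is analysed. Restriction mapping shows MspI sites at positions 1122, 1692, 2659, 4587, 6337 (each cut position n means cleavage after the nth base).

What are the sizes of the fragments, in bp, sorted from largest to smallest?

1928, 1750, 1122, 967, 884, 570 bp

Linear molecule, 5 cuts → 6 fragments:
  1122 − 0 = 1122 bp
  1692 − 1122 = 570 bp
  2659 − 1692 = 967 bp
  4587 − 2659 = 1928 bp
  6337 − 4587 = 1750 bp
  7221 − 6337 = 884 bp
Sorted largest to smallest: 1928, 1750, 1122, 967, 884, 570 bp.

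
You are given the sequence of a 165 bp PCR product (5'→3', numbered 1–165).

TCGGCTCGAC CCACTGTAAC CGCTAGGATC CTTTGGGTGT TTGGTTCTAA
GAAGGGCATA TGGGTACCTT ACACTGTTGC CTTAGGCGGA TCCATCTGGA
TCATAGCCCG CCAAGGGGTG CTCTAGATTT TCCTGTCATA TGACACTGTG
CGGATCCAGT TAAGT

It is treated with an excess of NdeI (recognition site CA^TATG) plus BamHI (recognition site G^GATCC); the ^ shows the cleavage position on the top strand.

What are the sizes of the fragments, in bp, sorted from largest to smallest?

50, 32, 30, 26, 14, 13 bp

NdeI sites (CATATG) start at positions 57, 137.
NdeI cuts after base 2 of each site, so after positions 58, 138.
BamHI sites (GGATCC) start at positions 26, 88, 152.
BamHI cuts after the first base of each site, so after positions 26, 88, 152.
Combined cut positions: 26, 58, 88, 138, 152.
Linear molecule, 5 cuts → 6 fragments:
  1–26 → 26 bp
  27–58 → 32 bp
  59–88 → 30 bp
  89–138 → 50 bp
  139–152 → 14 bp
  153–165 → 13 bp
Sorted largest to smallest: 50, 32, 30, 26, 14, 13 bp.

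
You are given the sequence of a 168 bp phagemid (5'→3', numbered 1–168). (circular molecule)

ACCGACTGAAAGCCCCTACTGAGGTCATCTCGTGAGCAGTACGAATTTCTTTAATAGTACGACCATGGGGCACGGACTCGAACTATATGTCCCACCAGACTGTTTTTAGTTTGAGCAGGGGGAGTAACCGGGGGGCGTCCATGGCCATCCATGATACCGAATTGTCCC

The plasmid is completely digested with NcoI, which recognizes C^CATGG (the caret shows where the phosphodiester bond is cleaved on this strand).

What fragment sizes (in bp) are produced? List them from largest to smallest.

92, 76 bp

NcoI sites (CCATGG) start at positions 63, 139.
NcoI cuts after the first base of each site, so after positions 63, 139.
Circular molecule, 2 cuts → 2 fragments:
  64–139 → 76 bp
  140–168 then 1–63 → 29 + 63 = 92 bp
Sorted largest to smallest: 92, 76 bp.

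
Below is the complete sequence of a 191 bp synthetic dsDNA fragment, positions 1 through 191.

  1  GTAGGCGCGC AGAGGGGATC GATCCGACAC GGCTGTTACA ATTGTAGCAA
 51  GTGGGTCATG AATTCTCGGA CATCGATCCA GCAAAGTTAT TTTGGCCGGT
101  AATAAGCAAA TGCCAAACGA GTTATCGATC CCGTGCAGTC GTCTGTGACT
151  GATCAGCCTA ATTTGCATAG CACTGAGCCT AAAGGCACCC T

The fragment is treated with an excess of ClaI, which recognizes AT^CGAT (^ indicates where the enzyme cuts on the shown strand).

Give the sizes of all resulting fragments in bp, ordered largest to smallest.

ClaI sites (ATCGAT) start at positions 18, 72, 124.
ClaI cuts after base 2 of each site, so after positions 19, 73, 125.
Linear molecule, 3 cuts → 4 fragments:
  1–19 → 19 bp
  20–73 → 54 bp
  74–125 → 52 bp
  126–191 → 66 bp
Sorted largest to smallest: 66, 54, 52, 19 bp.

66, 54, 52, 19 bp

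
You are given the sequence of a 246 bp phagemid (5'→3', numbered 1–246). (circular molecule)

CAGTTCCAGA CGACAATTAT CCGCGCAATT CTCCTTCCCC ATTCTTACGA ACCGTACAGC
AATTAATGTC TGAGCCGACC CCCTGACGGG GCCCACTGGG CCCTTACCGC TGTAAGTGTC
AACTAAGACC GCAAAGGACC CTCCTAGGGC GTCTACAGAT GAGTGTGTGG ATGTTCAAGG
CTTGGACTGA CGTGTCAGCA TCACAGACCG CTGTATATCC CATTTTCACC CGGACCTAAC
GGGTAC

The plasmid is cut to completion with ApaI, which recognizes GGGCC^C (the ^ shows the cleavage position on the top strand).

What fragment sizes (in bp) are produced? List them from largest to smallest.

237, 9 bp

ApaI sites (GGGCCC) start at positions 89, 98.
ApaI cuts after base 5 of each site (before the last base), so after positions 93, 102.
Circular molecule, 2 cuts → 2 fragments:
  94–102 → 9 bp
  103–246 then 1–93 → 144 + 93 = 237 bp
Sorted largest to smallest: 237, 9 bp.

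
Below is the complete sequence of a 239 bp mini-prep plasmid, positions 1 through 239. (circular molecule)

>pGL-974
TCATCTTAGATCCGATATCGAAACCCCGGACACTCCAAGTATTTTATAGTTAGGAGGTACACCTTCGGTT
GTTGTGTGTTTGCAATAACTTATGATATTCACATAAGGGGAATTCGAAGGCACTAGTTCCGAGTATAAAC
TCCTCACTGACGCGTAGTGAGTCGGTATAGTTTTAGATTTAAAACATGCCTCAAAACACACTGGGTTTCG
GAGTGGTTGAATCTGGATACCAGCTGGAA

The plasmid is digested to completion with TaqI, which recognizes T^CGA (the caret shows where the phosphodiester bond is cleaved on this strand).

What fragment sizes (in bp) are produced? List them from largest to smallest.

TaqI sites (TCGA) start at positions 18, 114.
TaqI cuts after the first base of each site, so after positions 18, 114.
Circular molecule, 2 cuts → 2 fragments:
  19–114 → 96 bp
  115–239 then 1–18 → 125 + 18 = 143 bp
Sorted largest to smallest: 143, 96 bp.

143, 96 bp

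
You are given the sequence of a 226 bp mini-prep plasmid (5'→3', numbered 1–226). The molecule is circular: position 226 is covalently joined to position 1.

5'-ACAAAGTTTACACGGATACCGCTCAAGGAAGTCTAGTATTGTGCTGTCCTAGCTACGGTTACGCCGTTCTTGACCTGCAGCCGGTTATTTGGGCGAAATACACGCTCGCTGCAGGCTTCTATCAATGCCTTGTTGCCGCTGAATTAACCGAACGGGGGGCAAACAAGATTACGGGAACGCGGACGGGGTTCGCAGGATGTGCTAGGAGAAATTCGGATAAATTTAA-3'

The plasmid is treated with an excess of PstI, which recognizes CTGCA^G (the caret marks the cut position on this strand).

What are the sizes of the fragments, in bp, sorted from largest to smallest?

PstI sites (CTGCAG) start at positions 75, 109.
PstI cuts after base 5 of each site (before the last base), so after positions 79, 113.
Circular molecule, 2 cuts → 2 fragments:
  80–113 → 34 bp
  114–226 then 1–79 → 113 + 79 = 192 bp
Sorted largest to smallest: 192, 34 bp.

192, 34 bp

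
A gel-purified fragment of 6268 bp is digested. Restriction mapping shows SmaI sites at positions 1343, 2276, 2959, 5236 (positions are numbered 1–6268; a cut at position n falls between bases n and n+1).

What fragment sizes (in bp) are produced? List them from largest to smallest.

Linear molecule, 4 cuts → 5 fragments:
  1343 − 0 = 1343 bp
  2276 − 1343 = 933 bp
  2959 − 2276 = 683 bp
  5236 − 2959 = 2277 bp
  6268 − 5236 = 1032 bp
Sorted largest to smallest: 2277, 1343, 1032, 933, 683 bp.

2277, 1343, 1032, 933, 683 bp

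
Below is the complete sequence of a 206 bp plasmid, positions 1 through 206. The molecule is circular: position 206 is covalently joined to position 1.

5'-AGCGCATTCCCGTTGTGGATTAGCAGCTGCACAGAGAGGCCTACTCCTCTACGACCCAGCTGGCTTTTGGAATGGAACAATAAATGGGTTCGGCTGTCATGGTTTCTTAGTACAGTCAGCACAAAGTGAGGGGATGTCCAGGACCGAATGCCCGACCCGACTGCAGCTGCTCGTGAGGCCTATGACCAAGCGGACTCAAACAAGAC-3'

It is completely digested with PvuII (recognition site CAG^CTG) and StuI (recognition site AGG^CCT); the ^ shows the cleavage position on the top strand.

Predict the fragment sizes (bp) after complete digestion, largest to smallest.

PvuII sites (CAGCTG) start at positions 24, 57, 164.
PvuII cuts after base 3 of each site, so after positions 26, 59, 166.
StuI sites (AGGCCT) start at positions 37, 176.
StuI cuts after base 3 of each site, so after positions 39, 178.
Combined cut positions: 26, 39, 59, 166, 178.
Circular molecule, 5 cuts → 5 fragments:
  27–39 → 13 bp
  40–59 → 20 bp
  60–166 → 107 bp
  167–178 → 12 bp
  179–206 then 1–26 → 28 + 26 = 54 bp
Sorted largest to smallest: 107, 54, 20, 13, 12 bp.

107, 54, 20, 13, 12 bp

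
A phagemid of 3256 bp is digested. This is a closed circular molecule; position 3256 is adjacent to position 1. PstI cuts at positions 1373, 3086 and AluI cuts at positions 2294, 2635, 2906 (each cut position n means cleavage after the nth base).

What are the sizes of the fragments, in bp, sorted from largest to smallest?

1543, 921, 341, 271, 180 bp

Combined cut positions (sorted): 1373, 2294, 2635, 2906, 3086.
Circular molecule, 5 cuts → 5 fragments:
  2294 − 1373 = 921 bp
  2635 − 2294 = 341 bp
  2906 − 2635 = 271 bp
  3086 − 2906 = 180 bp
  wrap: 3256 − 3086 + 1373 = 1543 bp
Sorted largest to smallest: 1543, 921, 341, 271, 180 bp.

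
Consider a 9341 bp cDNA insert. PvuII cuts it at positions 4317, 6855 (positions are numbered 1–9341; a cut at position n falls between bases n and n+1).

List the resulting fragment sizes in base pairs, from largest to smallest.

Linear molecule, 2 cuts → 3 fragments:
  4317 − 0 = 4317 bp
  6855 − 4317 = 2538 bp
  9341 − 6855 = 2486 bp
Sorted largest to smallest: 4317, 2538, 2486 bp.

4317, 2538, 2486 bp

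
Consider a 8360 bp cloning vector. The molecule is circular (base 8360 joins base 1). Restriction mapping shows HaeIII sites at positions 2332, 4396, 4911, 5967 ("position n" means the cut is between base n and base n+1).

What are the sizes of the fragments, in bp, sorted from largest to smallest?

4725, 2064, 1056, 515 bp

Circular molecule, 4 cuts → 4 fragments:
  4396 − 2332 = 2064 bp
  4911 − 4396 = 515 bp
  5967 − 4911 = 1056 bp
  wrap: 8360 − 5967 + 2332 = 4725 bp
Sorted largest to smallest: 4725, 2064, 1056, 515 bp.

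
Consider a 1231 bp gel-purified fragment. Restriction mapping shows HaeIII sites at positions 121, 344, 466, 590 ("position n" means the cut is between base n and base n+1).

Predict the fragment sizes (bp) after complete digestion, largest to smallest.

Linear molecule, 4 cuts → 5 fragments:
  121 − 0 = 121 bp
  344 − 121 = 223 bp
  466 − 344 = 122 bp
  590 − 466 = 124 bp
  1231 − 590 = 641 bp
Sorted largest to smallest: 641, 223, 124, 122, 121 bp.

641, 223, 124, 122, 121 bp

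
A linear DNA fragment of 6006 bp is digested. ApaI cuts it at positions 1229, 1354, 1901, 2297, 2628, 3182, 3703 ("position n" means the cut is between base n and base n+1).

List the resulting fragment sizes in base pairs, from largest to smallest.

Linear molecule, 7 cuts → 8 fragments:
  1229 − 0 = 1229 bp
  1354 − 1229 = 125 bp
  1901 − 1354 = 547 bp
  2297 − 1901 = 396 bp
  2628 − 2297 = 331 bp
  3182 − 2628 = 554 bp
  3703 − 3182 = 521 bp
  6006 − 3703 = 2303 bp
Sorted largest to smallest: 2303, 1229, 554, 547, 521, 396, 331, 125 bp.

2303, 1229, 554, 547, 521, 396, 331, 125 bp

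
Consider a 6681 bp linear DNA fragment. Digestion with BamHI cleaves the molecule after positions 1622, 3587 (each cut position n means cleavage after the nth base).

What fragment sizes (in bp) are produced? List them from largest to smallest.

3094, 1965, 1622 bp

Linear molecule, 2 cuts → 3 fragments:
  1622 − 0 = 1622 bp
  3587 − 1622 = 1965 bp
  6681 − 3587 = 3094 bp
Sorted largest to smallest: 3094, 1965, 1622 bp.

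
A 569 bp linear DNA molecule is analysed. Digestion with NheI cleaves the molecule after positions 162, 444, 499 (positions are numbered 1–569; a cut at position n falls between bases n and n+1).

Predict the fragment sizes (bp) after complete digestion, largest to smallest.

282, 162, 70, 55 bp

Linear molecule, 3 cuts → 4 fragments:
  162 − 0 = 162 bp
  444 − 162 = 282 bp
  499 − 444 = 55 bp
  569 − 499 = 70 bp
Sorted largest to smallest: 282, 162, 70, 55 bp.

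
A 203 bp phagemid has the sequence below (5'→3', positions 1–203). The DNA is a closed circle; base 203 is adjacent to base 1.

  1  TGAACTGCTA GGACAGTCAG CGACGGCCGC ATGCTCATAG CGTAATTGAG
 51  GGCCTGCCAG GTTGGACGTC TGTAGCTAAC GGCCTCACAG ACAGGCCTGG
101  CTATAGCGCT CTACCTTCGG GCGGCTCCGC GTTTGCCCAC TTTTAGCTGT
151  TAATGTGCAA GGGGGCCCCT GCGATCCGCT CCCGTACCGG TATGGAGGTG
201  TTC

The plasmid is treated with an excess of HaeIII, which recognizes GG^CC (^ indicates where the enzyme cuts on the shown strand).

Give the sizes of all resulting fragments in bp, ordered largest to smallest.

70, 64, 30, 26, 13 bp

HaeIII sites (GGCC) start at positions 25, 51, 81, 94, 164.
HaeIII cuts after base 2 of each site, so after positions 26, 52, 82, 95, 165.
Circular molecule, 5 cuts → 5 fragments:
  27–52 → 26 bp
  53–82 → 30 bp
  83–95 → 13 bp
  96–165 → 70 bp
  166–203 then 1–26 → 38 + 26 = 64 bp
Sorted largest to smallest: 70, 64, 30, 26, 13 bp.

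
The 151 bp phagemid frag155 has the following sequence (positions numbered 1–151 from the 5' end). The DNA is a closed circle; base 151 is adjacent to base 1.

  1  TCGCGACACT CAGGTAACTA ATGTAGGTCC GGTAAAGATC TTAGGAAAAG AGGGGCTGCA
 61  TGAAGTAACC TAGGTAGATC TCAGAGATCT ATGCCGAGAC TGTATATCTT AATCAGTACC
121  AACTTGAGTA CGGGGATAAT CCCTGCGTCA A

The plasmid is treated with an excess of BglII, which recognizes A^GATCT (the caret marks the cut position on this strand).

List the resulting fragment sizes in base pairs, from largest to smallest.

102, 40, 9 bp

BglII sites (AGATCT) start at positions 36, 76, 85.
BglII cuts after the first base of each site, so after positions 36, 76, 85.
Circular molecule, 3 cuts → 3 fragments:
  37–76 → 40 bp
  77–85 → 9 bp
  86–151 then 1–36 → 66 + 36 = 102 bp
Sorted largest to smallest: 102, 40, 9 bp.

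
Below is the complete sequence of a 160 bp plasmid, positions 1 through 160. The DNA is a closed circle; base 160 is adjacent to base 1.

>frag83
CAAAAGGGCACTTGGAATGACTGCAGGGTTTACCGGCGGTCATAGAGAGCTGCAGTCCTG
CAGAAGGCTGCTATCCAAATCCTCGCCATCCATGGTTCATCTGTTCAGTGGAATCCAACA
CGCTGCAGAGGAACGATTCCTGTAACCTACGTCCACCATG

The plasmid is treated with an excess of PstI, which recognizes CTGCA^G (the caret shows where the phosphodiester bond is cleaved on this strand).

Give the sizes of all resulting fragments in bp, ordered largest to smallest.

65, 58, 29, 8 bp

PstI sites (CTGCAG) start at positions 21, 50, 58, 123.
PstI cuts after base 5 of each site (before the last base), so after positions 25, 54, 62, 127.
Circular molecule, 4 cuts → 4 fragments:
  26–54 → 29 bp
  55–62 → 8 bp
  63–127 → 65 bp
  128–160 then 1–25 → 33 + 25 = 58 bp
Sorted largest to smallest: 65, 58, 29, 8 bp.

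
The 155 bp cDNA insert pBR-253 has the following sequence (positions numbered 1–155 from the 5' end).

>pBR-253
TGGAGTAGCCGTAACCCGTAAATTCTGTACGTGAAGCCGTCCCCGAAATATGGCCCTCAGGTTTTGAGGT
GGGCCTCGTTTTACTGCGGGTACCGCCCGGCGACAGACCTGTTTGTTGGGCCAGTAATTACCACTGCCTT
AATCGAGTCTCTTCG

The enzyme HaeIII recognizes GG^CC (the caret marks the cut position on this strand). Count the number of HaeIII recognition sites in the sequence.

GGCC occurs starting at positions 52, 72, 119.
HaeIII cuts at 3 sites.

3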